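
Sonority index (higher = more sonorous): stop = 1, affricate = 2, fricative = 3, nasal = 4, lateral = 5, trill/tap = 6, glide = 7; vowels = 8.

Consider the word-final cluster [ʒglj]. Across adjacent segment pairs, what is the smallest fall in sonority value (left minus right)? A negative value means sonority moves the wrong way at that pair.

/ʒ/ is a fricative (sonority 3).
/g/ is a stop (sonority 1).
/l/ is a lateral (sonority 5).
/j/ is a glide (sonority 7).
/ʒ/→/g/: change +2.
/g/→/l/: change -4.
/l/→/j/: change -2.
Minimum = -4.

-4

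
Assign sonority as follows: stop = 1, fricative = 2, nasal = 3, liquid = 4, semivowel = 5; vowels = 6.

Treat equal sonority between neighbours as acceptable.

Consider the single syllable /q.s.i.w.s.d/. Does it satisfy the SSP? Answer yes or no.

yes

Onset: /q/ is a stop (sonority 1), /s/ is a fricative (sonority 2); then the nucleus /i/ (sonority 6).
Onset profile 1-2-6 — rises to the nucleus.
Coda: /w/ is a semivowel (sonority 5), /s/ is a fricative (sonority 2), /d/ is a stop (sonority 1).
Coda profile 6-5-2-1 — falls from the nucleus.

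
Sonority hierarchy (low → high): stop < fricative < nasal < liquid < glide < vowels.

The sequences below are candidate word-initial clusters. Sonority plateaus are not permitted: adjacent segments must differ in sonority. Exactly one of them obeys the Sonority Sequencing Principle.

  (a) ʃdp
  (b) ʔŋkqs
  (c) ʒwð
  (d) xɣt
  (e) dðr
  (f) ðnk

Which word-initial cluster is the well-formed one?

(a) ʃdp: profile 2-1-1 — violates.
(b) ʔŋkqs: profile 1-3-1-1-2 — violates.
(c) ʒwð: profile 2-5-2 — violates.
(d) xɣt: profile 2-2-1 — violates.
(e) dðr: profile 1-2-4 — obeys.
(f) ðnk: profile 2-3-1 — violates.

e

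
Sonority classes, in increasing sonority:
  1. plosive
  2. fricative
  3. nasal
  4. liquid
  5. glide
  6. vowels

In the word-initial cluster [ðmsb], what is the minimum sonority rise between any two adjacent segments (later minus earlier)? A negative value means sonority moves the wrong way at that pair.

-1

/ð/ — fricative, sonority 2.
/m/ — nasal, sonority 3.
/s/ — fricative, sonority 2.
/b/ — plosive, sonority 1.
/ð/→/m/: change +1.
/m/→/s/: change -1.
/s/→/b/: change -1.
Minimum = -1.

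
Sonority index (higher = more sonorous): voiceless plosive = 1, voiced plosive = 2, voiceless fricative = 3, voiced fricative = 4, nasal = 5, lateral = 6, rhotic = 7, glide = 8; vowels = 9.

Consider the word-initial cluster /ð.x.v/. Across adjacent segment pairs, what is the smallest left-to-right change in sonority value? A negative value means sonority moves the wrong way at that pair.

/ð/: voiced fricative = 4.
/x/: voiceless fricative = 3.
/v/: voiced fricative = 4.
/ð/→/x/: change -1.
/x/→/v/: change +1.
Minimum = -1.

-1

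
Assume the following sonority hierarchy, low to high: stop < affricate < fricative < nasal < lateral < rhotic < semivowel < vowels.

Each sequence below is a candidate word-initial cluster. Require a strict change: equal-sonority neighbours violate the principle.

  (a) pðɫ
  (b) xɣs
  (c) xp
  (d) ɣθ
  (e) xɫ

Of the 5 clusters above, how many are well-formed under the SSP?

(a) pðɫ: profile 1-3-5 — obeys.
(b) xɣs: profile 3-3-3 — violates.
(c) xp: profile 3-1 — violates.
(d) ɣθ: profile 3-3 — violates.
(e) xɫ: profile 3-5 — obeys.

2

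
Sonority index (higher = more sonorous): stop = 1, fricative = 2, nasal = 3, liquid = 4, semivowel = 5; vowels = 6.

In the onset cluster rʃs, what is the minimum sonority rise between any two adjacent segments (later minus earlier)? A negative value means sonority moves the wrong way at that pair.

/r/ is a liquid (sonority 4).
/ʃ/ is a fricative (sonority 2).
/s/ is a fricative (sonority 2).
/r/→/ʃ/: change -2.
/ʃ/→/s/: change +0.
Minimum = -2.

-2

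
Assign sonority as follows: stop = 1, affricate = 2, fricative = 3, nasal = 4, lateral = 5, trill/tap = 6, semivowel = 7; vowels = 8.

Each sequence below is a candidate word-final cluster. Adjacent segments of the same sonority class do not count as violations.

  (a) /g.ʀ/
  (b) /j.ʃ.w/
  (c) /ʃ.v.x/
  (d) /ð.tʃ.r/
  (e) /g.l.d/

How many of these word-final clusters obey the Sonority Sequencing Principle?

(a) 1-6 → violates
(b) 7-3-7 → violates
(c) 3-3-3 → obeys
(d) 3-2-6 → violates
(e) 1-5-1 → violates

1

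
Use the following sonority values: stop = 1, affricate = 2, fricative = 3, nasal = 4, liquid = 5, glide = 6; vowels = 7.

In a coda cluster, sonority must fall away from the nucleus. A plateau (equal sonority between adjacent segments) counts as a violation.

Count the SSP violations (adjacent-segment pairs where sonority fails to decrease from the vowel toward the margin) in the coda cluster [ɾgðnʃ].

/ɾ/: liquid = 5.
/g/: stop = 1.
/ð/: fricative = 3.
/n/: nasal = 4.
/ʃ/: fricative = 3.
/ɾ/→/g/: 5→1 (falls) — ok.
/g/→/ð/: 1→3 (does not fall) — violation.
/ð/→/n/: 3→4 (does not fall) — violation.
/n/→/ʃ/: 4→3 (falls) — ok.

2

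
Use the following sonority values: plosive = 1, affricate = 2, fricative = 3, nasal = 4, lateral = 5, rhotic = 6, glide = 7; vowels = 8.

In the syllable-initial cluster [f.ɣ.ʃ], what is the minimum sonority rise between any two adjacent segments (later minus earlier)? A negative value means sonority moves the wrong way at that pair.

0

/f/: fricative = 3.
/ɣ/: fricative = 3.
/ʃ/: fricative = 3.
/f/→/ɣ/: change +0.
/ɣ/→/ʃ/: change +0.
Minimum = 0.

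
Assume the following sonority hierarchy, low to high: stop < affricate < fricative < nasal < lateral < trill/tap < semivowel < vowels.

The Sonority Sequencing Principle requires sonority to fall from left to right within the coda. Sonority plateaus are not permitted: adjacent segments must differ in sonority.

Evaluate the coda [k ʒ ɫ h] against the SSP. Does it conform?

/k/ — stop, sonority 1.
/ʒ/ — fricative, sonority 3.
/ɫ/ — lateral, sonority 5.
/h/ — fricative, sonority 3.
The profile is 1-3-5-3. Between /k/ (1) and /ʒ/ (3) sonority does not fall, so the cluster violates the SSP.

no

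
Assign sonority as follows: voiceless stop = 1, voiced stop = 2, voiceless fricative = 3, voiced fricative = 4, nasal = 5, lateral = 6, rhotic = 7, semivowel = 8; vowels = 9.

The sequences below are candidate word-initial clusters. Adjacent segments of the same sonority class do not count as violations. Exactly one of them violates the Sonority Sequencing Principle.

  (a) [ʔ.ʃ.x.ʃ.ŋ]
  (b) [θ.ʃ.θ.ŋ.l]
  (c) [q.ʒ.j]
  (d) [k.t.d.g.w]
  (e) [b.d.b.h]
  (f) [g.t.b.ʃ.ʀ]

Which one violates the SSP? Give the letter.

(a) [ʔ.ʃ.x.ʃ.ŋ]: profile 1-3-3-3-5 — obeys.
(b) [θ.ʃ.θ.ŋ.l]: profile 3-3-3-5-6 — obeys.
(c) [q.ʒ.j]: profile 1-4-8 — obeys.
(d) [k.t.d.g.w]: profile 1-1-2-2-8 — obeys.
(e) [b.d.b.h]: profile 2-2-2-3 — obeys.
(f) [g.t.b.ʃ.ʀ]: profile 2-1-2-3-7 — violates.

f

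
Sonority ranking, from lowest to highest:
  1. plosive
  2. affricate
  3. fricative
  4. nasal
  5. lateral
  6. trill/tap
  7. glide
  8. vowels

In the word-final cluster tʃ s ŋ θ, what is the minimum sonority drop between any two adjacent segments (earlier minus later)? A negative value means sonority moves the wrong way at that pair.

-1

/tʃ/ — affricate, sonority 2.
/s/ — fricative, sonority 3.
/ŋ/ — nasal, sonority 4.
/θ/ — fricative, sonority 3.
/tʃ/→/s/: change -1.
/s/→/ŋ/: change -1.
/ŋ/→/θ/: change +1.
Minimum = -1.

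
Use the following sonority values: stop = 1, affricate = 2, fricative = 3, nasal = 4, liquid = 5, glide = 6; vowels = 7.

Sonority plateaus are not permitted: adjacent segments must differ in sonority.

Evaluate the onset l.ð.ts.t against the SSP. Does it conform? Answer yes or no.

/l/ — liquid, sonority 5.
/ð/ — fricative, sonority 3.
/ts/ — affricate, sonority 2.
/t/ — stop, sonority 1.
The profile is 5-3-2-1. Between /l/ (5) and /ð/ (3) sonority does not rise, so the cluster violates the SSP.

no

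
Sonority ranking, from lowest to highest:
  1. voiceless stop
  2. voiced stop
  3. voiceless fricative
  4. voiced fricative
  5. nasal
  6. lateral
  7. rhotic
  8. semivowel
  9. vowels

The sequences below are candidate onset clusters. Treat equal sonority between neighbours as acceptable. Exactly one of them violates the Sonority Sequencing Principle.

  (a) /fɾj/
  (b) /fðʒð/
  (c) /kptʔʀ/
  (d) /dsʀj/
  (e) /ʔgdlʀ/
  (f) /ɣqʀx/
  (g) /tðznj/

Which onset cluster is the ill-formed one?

f

(a) 3-7-8 → obeys
(b) 3-4-4-4 → obeys
(c) 1-1-1-1-7 → obeys
(d) 2-3-7-8 → obeys
(e) 1-2-2-6-7 → obeys
(f) 4-1-7-3 → violates
(g) 1-4-4-5-8 → obeys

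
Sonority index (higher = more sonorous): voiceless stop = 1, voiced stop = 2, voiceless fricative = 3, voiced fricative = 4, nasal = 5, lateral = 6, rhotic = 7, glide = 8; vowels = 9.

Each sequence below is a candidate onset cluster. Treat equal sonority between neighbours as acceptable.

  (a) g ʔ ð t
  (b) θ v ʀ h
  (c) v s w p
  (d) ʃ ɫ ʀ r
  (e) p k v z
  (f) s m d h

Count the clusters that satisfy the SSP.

(a) 2-1-4-1 → violates
(b) 3-4-7-3 → violates
(c) 4-3-8-1 → violates
(d) 3-6-7-7 → obeys
(e) 1-1-4-4 → obeys
(f) 3-5-2-3 → violates

2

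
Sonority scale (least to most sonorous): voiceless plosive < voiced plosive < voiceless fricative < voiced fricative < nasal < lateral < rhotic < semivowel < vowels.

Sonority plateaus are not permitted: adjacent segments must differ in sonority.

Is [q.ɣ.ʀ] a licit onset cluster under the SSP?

/q/: voiceless plosive = 1.
/ɣ/: voiced fricative = 4.
/ʀ/: rhotic = 7.
The profile 1-4-7 strictly rises, so the onset cluster satisfies the SSP.

yes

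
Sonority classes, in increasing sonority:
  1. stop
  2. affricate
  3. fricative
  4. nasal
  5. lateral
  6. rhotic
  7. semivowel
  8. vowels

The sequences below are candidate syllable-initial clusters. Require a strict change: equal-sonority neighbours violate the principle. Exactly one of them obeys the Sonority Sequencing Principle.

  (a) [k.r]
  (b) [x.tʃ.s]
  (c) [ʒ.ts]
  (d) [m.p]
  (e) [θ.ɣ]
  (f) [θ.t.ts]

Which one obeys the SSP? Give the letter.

(a) sonority 1-6: well-formed.
(b) sonority 3-2-3: ill-formed.
(c) sonority 3-2: ill-formed.
(d) sonority 4-1: ill-formed.
(e) sonority 3-3: ill-formed.
(f) sonority 3-1-2: ill-formed.

a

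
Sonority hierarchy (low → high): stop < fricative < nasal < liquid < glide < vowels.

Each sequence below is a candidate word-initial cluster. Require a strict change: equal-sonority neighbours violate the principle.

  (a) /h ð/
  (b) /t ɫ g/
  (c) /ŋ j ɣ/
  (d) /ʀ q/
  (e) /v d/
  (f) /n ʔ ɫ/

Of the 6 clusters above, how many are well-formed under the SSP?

(a) sonority 2-2: ill-formed.
(b) sonority 1-4-1: ill-formed.
(c) sonority 3-5-2: ill-formed.
(d) sonority 4-1: ill-formed.
(e) sonority 2-1: ill-formed.
(f) sonority 3-1-4: ill-formed.

0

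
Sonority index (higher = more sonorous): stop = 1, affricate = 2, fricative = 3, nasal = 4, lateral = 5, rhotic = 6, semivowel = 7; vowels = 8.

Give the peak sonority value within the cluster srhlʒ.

/s/ is a fricative (sonority 3).
/r/ is a rhotic (sonority 6).
/h/ is a fricative (sonority 3).
/l/ is a lateral (sonority 5).
/ʒ/ is a fricative (sonority 3).
The maximum is 6.

6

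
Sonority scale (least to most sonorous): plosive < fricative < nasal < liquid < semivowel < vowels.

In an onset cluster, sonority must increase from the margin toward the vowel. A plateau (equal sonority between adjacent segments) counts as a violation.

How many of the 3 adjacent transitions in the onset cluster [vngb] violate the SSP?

/v/ is a fricative (sonority 2).
/n/ is a nasal (sonority 3).
/g/ is a plosive (sonority 1).
/b/ is a plosive (sonority 1).
/v/→/n/: 2→3 (rises) — ok.
/n/→/g/: 3→1 (does not rise) — violation.
/g/→/b/: 1→1 (plateau) — violation.

2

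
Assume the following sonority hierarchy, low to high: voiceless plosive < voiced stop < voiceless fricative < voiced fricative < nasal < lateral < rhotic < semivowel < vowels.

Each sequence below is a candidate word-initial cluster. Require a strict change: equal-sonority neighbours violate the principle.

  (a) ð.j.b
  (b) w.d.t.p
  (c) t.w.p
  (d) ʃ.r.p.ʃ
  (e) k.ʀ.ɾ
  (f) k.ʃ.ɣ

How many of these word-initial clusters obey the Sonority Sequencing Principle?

1

(a) 4-8-2 → violates
(b) 8-2-1-1 → violates
(c) 1-8-1 → violates
(d) 3-7-1-3 → violates
(e) 1-7-7 → violates
(f) 1-3-4 → obeys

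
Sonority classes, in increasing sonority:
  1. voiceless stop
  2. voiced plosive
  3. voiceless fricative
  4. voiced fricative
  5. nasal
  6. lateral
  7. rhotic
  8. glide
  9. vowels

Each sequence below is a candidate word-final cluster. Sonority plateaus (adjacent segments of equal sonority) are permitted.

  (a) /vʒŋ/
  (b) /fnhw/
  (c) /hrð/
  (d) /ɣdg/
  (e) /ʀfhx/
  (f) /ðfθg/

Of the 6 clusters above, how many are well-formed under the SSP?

(a) 4-4-5 → violates
(b) 3-5-3-8 → violates
(c) 3-7-4 → violates
(d) 4-2-2 → obeys
(e) 7-3-3-3 → obeys
(f) 4-3-3-2 → obeys

3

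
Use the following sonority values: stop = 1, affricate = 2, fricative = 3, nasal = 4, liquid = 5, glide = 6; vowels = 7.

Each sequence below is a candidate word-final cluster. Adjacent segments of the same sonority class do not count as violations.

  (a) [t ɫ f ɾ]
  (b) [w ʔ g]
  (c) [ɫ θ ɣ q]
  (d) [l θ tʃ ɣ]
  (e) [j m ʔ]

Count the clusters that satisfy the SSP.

(a) 1-5-3-5 → violates
(b) 6-1-1 → obeys
(c) 5-3-3-1 → obeys
(d) 5-3-2-3 → violates
(e) 6-4-1 → obeys

3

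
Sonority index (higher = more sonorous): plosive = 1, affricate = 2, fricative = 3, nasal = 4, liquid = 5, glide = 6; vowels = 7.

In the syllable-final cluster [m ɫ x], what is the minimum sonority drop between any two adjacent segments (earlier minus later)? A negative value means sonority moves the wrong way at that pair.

/m/ — nasal, sonority 4.
/ɫ/ — liquid, sonority 5.
/x/ — fricative, sonority 3.
/m/→/ɫ/: change -1.
/ɫ/→/x/: change +2.
Minimum = -1.

-1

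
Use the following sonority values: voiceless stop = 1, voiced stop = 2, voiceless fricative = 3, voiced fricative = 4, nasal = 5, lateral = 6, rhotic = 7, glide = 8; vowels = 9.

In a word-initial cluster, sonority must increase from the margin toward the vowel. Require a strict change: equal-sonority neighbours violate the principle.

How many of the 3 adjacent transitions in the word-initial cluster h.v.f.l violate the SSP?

/h/ — voiceless fricative, sonority 3.
/v/ — voiced fricative, sonority 4.
/f/ — voiceless fricative, sonority 3.
/l/ — lateral, sonority 6.
/h/→/v/: 3→4 (rises) — ok.
/v/→/f/: 4→3 (does not rise) — violation.
/f/→/l/: 3→6 (rises) — ok.

1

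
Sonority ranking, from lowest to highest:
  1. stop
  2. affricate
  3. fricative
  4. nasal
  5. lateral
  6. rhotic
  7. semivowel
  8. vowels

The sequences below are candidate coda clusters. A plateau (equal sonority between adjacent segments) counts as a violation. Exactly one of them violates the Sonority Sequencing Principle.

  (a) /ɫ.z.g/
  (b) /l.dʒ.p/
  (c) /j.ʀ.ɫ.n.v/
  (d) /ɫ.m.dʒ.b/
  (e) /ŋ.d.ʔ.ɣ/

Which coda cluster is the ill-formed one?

(a) sonority 5-3-1: well-formed.
(b) sonority 5-2-1: well-formed.
(c) sonority 7-6-5-4-3: well-formed.
(d) sonority 5-4-2-1: well-formed.
(e) sonority 4-1-1-3: ill-formed.

e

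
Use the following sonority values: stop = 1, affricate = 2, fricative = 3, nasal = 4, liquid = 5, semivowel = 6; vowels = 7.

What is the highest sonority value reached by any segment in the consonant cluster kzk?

/k/: stop = 1.
/z/: fricative = 3.
/k/: stop = 1.
The maximum is 3.

3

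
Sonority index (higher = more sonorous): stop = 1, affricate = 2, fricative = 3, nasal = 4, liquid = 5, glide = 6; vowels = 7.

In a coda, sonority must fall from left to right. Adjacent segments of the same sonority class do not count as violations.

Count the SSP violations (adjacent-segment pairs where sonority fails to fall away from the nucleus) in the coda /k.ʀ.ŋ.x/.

1

/k/ is a stop (sonority 1).
/ʀ/ is a liquid (sonority 5).
/ŋ/ is a nasal (sonority 4).
/x/ is a fricative (sonority 3).
/k/→/ʀ/: 1→5 (does not fall) — violation.
/ʀ/→/ŋ/: 5→4 (falls) — ok.
/ŋ/→/x/: 4→3 (falls) — ok.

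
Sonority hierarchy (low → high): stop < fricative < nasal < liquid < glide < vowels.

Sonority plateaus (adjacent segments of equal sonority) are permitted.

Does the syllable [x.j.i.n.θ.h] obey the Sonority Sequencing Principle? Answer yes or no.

Onset: /x/ is a fricative (sonority 2), /j/ is a glide (sonority 5); then the nucleus /i/ (sonority 6).
Onset profile 2-5-6 — rises to the nucleus.
Coda: /n/ is a nasal (sonority 3), /θ/ is a fricative (sonority 2), /h/ is a fricative (sonority 2).
Coda profile 6-3-2-2 — falls from the nucleus.

yes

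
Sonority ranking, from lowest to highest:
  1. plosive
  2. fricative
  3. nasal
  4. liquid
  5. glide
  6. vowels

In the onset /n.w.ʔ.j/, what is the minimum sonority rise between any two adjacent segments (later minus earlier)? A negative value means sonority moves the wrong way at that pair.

-4

/n/ is a nasal (sonority 3).
/w/ is a glide (sonority 5).
/ʔ/ is a plosive (sonority 1).
/j/ is a glide (sonority 5).
/n/→/w/: change +2.
/w/→/ʔ/: change -4.
/ʔ/→/j/: change +4.
Minimum = -4.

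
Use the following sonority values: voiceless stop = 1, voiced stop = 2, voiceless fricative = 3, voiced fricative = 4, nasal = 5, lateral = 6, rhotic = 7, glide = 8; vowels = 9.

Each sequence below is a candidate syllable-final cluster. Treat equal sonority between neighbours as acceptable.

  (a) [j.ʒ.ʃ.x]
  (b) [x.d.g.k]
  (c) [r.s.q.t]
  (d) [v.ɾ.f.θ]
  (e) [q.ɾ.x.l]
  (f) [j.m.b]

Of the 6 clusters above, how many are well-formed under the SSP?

4

(a) sonority 8-4-3-3: well-formed.
(b) sonority 3-2-2-1: well-formed.
(c) sonority 7-3-1-1: well-formed.
(d) sonority 4-7-3-3: ill-formed.
(e) sonority 1-7-3-6: ill-formed.
(f) sonority 8-5-2: well-formed.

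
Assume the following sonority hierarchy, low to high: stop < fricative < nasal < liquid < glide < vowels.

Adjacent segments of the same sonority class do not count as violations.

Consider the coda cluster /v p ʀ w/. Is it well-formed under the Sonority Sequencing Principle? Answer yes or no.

no

/v/ — fricative, sonority 2.
/p/ — stop, sonority 1.
/ʀ/ — liquid, sonority 4.
/w/ — glide, sonority 5.
The profile is 2-1-4-5. Between /p/ (1) and /ʀ/ (4) sonority does not fall, so the cluster violates the SSP.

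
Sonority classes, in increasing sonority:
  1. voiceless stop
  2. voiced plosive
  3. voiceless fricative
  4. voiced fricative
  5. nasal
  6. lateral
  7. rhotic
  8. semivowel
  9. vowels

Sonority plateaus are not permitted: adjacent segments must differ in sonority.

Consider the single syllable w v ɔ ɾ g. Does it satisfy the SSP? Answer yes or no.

Onset: /w/ is a semivowel (sonority 8), /v/ is a voiced fricative (sonority 4); then the nucleus /ɔ/ (sonority 9).
Onset profile 8-4-9 — does not strictly rise throughout.
Coda: /ɾ/ is a rhotic (sonority 7), /g/ is a voiced plosive (sonority 2).
Coda profile 9-7-2 — falls from the nucleus.

no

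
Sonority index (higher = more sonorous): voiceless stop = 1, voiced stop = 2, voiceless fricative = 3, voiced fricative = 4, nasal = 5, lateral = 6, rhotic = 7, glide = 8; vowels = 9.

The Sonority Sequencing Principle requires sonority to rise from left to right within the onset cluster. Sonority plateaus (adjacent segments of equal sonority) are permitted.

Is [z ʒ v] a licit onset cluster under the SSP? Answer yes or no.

yes

/z/: voiced fricative = 4.
/ʒ/: voiced fricative = 4.
/v/: voiced fricative = 4.
The profile 4-4-4 is non-decreasing (plateaus allowed), so the onset cluster satisfies the SSP.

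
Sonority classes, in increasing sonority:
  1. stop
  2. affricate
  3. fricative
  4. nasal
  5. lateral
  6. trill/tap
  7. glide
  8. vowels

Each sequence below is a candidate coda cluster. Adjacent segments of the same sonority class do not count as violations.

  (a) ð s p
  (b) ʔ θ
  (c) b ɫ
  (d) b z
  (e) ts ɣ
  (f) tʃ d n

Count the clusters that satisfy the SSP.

(a) sonority 3-3-1: well-formed.
(b) sonority 1-3: ill-formed.
(c) sonority 1-5: ill-formed.
(d) sonority 1-3: ill-formed.
(e) sonority 2-3: ill-formed.
(f) sonority 2-1-4: ill-formed.

1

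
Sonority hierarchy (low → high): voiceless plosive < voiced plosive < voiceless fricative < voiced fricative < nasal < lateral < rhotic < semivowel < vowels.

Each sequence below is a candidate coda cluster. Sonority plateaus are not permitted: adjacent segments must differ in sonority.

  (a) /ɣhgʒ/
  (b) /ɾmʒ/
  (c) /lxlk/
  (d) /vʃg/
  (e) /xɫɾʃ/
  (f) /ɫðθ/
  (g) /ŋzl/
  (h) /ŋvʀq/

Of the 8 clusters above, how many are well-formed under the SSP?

(a) /ɣhgʒ/: profile 4-3-2-4 — violates.
(b) /ɾmʒ/: profile 7-5-4 — obeys.
(c) /lxlk/: profile 6-3-6-1 — violates.
(d) /vʃg/: profile 4-3-2 — obeys.
(e) /xɫɾʃ/: profile 3-6-7-3 — violates.
(f) /ɫðθ/: profile 6-4-3 — obeys.
(g) /ŋzl/: profile 5-4-6 — violates.
(h) /ŋvʀq/: profile 5-4-7-1 — violates.

3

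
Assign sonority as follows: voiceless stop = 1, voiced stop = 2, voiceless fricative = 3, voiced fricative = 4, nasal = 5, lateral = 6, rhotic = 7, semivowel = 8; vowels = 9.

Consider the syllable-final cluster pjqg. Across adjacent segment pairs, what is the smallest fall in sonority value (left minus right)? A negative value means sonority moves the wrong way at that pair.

-7

/p/: voiceless stop = 1.
/j/: semivowel = 8.
/q/: voiceless stop = 1.
/g/: voiced stop = 2.
/p/→/j/: change -7.
/j/→/q/: change +7.
/q/→/g/: change -1.
Minimum = -7.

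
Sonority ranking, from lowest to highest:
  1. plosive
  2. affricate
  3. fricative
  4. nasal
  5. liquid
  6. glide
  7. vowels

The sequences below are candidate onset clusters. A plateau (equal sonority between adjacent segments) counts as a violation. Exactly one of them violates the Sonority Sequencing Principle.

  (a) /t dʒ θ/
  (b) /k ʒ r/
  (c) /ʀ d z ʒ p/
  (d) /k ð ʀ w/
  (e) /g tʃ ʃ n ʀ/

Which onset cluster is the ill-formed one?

c

(a) 1-2-3 → obeys
(b) 1-3-5 → obeys
(c) 5-1-3-3-1 → violates
(d) 1-3-5-6 → obeys
(e) 1-2-3-4-5 → obeys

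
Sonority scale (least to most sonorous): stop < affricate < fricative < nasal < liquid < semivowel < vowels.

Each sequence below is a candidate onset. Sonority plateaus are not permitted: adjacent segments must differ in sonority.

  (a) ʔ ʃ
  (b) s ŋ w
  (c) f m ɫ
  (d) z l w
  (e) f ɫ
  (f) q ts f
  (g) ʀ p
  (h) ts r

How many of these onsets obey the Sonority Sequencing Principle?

(a) 1-3 → obeys
(b) 3-4-6 → obeys
(c) 3-4-5 → obeys
(d) 3-5-6 → obeys
(e) 3-5 → obeys
(f) 1-2-3 → obeys
(g) 5-1 → violates
(h) 2-5 → obeys

7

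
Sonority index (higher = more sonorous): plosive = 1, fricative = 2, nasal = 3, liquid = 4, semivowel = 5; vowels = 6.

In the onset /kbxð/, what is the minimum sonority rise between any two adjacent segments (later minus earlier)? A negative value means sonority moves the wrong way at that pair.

0

/k/: plosive = 1.
/b/: plosive = 1.
/x/: fricative = 2.
/ð/: fricative = 2.
/k/→/b/: change +0.
/b/→/x/: change +1.
/x/→/ð/: change +0.
Minimum = 0.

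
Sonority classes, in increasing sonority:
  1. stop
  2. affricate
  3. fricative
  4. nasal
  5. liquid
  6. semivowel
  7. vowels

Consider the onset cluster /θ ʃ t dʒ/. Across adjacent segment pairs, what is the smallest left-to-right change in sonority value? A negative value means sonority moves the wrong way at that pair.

-2

/θ/: fricative = 3.
/ʃ/: fricative = 3.
/t/: stop = 1.
/dʒ/: affricate = 2.
/θ/→/ʃ/: change +0.
/ʃ/→/t/: change -2.
/t/→/dʒ/: change +1.
Minimum = -2.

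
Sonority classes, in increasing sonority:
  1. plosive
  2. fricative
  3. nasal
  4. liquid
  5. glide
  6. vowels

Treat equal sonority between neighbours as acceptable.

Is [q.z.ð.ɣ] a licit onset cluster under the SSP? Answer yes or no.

/q/ — plosive, sonority 1.
/z/ — fricative, sonority 2.
/ð/ — fricative, sonority 2.
/ɣ/ — fricative, sonority 2.
The profile 1-2-2-2 is non-decreasing (plateaus allowed), so the onset cluster satisfies the SSP.

yes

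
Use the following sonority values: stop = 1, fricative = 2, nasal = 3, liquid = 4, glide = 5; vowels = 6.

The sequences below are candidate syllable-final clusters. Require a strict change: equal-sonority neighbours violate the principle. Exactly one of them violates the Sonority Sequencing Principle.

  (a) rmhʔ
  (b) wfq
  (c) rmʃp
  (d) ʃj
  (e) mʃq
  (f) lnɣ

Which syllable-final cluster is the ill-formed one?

d

(a) sonority 4-3-2-1: well-formed.
(b) sonority 5-2-1: well-formed.
(c) sonority 4-3-2-1: well-formed.
(d) sonority 2-5: ill-formed.
(e) sonority 3-2-1: well-formed.
(f) sonority 4-3-2: well-formed.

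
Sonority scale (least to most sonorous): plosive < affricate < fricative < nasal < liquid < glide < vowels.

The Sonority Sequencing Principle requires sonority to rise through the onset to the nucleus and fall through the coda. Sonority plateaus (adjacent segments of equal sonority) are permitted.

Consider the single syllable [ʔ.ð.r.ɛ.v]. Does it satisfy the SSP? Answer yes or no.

Onset: /ʔ/ is a plosive (sonority 1), /ð/ is a fricative (sonority 3), /r/ is a liquid (sonority 5); then the nucleus /ɛ/ (sonority 7).
Onset profile 1-3-5-7 — rises to the nucleus.
Coda: /v/ is a fricative (sonority 3).
Coda profile 7-3 — falls from the nucleus.

yes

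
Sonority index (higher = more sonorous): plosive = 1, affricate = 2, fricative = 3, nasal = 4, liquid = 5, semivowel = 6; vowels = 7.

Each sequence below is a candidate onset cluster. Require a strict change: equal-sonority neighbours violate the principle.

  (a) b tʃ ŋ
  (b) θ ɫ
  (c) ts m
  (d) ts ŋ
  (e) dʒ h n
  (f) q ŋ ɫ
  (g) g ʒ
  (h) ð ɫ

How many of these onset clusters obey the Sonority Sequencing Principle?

(a) b tʃ ŋ: profile 1-2-4 — obeys.
(b) θ ɫ: profile 3-5 — obeys.
(c) ts m: profile 2-4 — obeys.
(d) ts ŋ: profile 2-4 — obeys.
(e) dʒ h n: profile 2-3-4 — obeys.
(f) q ŋ ɫ: profile 1-4-5 — obeys.
(g) g ʒ: profile 1-3 — obeys.
(h) ð ɫ: profile 3-5 — obeys.

8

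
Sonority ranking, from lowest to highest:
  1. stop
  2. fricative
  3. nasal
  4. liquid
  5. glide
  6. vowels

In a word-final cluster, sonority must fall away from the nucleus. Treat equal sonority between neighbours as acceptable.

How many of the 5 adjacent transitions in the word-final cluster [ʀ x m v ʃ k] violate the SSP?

1

/ʀ/: liquid = 4.
/x/: fricative = 2.
/m/: nasal = 3.
/v/: fricative = 2.
/ʃ/: fricative = 2.
/k/: stop = 1.
/ʀ/→/x/: 4→2 (falls) — ok.
/x/→/m/: 2→3 (does not fall) — violation.
/m/→/v/: 3→2 (falls) — ok.
/v/→/ʃ/: 2→2 (plateau, allowed) — ok.
/ʃ/→/k/: 2→1 (falls) — ok.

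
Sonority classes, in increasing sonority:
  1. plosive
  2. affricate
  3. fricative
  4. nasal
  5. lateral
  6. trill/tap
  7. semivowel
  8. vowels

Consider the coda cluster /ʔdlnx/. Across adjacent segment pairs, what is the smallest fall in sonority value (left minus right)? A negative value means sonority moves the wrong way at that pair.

-4

/ʔ/ is a plosive (sonority 1).
/d/ is a plosive (sonority 1).
/l/ is a lateral (sonority 5).
/n/ is a nasal (sonority 4).
/x/ is a fricative (sonority 3).
/ʔ/→/d/: change +0.
/d/→/l/: change -4.
/l/→/n/: change +1.
/n/→/x/: change +1.
Minimum = -4.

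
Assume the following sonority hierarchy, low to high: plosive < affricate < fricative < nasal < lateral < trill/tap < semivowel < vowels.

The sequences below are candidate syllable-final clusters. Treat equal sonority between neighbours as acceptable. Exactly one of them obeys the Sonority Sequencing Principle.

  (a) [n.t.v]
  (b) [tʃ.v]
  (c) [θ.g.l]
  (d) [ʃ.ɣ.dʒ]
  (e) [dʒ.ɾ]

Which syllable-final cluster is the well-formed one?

d

(a) sonority 4-1-3: ill-formed.
(b) sonority 2-3: ill-formed.
(c) sonority 3-1-5: ill-formed.
(d) sonority 3-3-2: well-formed.
(e) sonority 2-6: ill-formed.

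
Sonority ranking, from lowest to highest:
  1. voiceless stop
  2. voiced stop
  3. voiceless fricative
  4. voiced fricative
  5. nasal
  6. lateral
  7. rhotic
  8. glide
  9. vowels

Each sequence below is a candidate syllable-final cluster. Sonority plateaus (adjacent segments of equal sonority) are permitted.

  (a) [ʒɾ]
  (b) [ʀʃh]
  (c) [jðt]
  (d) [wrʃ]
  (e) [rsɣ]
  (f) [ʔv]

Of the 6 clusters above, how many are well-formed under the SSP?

3

(a) sonority 4-7: ill-formed.
(b) sonority 7-3-3: well-formed.
(c) sonority 8-4-1: well-formed.
(d) sonority 8-7-3: well-formed.
(e) sonority 7-3-4: ill-formed.
(f) sonority 1-4: ill-formed.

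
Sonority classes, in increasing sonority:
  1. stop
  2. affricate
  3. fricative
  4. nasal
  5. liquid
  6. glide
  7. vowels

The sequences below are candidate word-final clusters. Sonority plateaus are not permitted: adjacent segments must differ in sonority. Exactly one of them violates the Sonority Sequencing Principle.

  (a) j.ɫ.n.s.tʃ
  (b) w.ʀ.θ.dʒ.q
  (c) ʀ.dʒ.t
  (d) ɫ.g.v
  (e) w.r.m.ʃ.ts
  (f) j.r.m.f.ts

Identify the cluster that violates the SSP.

d

(a) sonority 6-5-4-3-2: well-formed.
(b) sonority 6-5-3-2-1: well-formed.
(c) sonority 5-2-1: well-formed.
(d) sonority 5-1-3: ill-formed.
(e) sonority 6-5-4-3-2: well-formed.
(f) sonority 6-5-4-3-2: well-formed.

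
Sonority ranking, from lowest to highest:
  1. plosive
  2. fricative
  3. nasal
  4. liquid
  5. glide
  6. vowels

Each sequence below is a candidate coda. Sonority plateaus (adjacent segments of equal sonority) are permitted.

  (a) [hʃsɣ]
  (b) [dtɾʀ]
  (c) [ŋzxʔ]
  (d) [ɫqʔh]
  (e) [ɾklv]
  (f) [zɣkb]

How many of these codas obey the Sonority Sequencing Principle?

(a) [hʃsɣ]: profile 2-2-2-2 — obeys.
(b) [dtɾʀ]: profile 1-1-4-4 — violates.
(c) [ŋzxʔ]: profile 3-2-2-1 — obeys.
(d) [ɫqʔh]: profile 4-1-1-2 — violates.
(e) [ɾklv]: profile 4-1-4-2 — violates.
(f) [zɣkb]: profile 2-2-1-1 — obeys.

3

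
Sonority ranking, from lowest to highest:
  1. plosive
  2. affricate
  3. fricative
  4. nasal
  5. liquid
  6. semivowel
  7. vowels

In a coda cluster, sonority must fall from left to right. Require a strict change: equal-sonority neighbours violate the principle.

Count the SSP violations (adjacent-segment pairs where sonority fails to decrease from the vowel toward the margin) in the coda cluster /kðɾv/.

2

/k/: plosive = 1.
/ð/: fricative = 3.
/ɾ/: liquid = 5.
/v/: fricative = 3.
/k/→/ð/: 1→3 (does not fall) — violation.
/ð/→/ɾ/: 3→5 (does not fall) — violation.
/ɾ/→/v/: 5→3 (falls) — ok.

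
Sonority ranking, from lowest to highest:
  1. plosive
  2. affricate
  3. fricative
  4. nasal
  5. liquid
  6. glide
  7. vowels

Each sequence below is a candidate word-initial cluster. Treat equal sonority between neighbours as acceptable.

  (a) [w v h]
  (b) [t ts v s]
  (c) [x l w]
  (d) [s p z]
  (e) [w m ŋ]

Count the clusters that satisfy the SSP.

(a) [w v h]: profile 6-3-3 — violates.
(b) [t ts v s]: profile 1-2-3-3 — obeys.
(c) [x l w]: profile 3-5-6 — obeys.
(d) [s p z]: profile 3-1-3 — violates.
(e) [w m ŋ]: profile 6-4-4 — violates.

2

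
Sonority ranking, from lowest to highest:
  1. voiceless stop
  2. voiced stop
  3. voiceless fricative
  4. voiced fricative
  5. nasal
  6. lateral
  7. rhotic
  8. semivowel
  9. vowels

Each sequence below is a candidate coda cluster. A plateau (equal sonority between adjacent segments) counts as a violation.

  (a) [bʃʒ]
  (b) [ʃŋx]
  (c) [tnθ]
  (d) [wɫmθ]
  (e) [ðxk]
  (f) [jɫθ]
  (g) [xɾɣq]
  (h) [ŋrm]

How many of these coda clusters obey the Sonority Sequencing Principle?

3

(a) sonority 2-3-4: ill-formed.
(b) sonority 3-5-3: ill-formed.
(c) sonority 1-5-3: ill-formed.
(d) sonority 8-6-5-3: well-formed.
(e) sonority 4-3-1: well-formed.
(f) sonority 8-6-3: well-formed.
(g) sonority 3-7-4-1: ill-formed.
(h) sonority 5-7-5: ill-formed.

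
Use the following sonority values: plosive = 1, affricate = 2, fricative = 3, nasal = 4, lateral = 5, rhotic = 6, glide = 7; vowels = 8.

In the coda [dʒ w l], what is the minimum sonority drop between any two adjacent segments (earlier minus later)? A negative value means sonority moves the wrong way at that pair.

-5

/dʒ/: affricate = 2.
/w/: glide = 7.
/l/: lateral = 5.
/dʒ/→/w/: change -5.
/w/→/l/: change +2.
Minimum = -5.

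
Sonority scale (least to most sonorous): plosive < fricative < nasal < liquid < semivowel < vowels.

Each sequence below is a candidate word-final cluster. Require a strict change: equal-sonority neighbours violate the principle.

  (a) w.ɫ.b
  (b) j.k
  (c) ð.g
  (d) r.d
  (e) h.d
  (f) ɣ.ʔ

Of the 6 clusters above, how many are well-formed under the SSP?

(a) sonority 5-4-1: well-formed.
(b) sonority 5-1: well-formed.
(c) sonority 2-1: well-formed.
(d) sonority 4-1: well-formed.
(e) sonority 2-1: well-formed.
(f) sonority 2-1: well-formed.

6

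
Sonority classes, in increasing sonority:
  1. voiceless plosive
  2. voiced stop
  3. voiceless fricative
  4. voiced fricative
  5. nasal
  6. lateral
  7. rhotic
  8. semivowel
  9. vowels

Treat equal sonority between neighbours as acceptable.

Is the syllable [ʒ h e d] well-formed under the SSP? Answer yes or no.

Onset: /ʒ/ is a voiced fricative (sonority 4), /h/ is a voiceless fricative (sonority 3); then the nucleus /e/ (sonority 9).
Onset profile 4-3-9 — does not rise throughout.
Coda: /d/ is a voiced stop (sonority 2).
Coda profile 9-2 — falls from the nucleus.

no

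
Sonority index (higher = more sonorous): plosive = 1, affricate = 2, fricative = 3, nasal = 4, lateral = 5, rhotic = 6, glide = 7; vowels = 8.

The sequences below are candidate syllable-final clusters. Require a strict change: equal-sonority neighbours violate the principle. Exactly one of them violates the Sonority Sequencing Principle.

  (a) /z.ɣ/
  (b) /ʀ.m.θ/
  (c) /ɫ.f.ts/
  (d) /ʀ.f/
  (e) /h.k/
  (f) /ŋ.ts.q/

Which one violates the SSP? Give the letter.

a

(a) /z.ɣ/: profile 3-3 — violates.
(b) /ʀ.m.θ/: profile 6-4-3 — obeys.
(c) /ɫ.f.ts/: profile 5-3-2 — obeys.
(d) /ʀ.f/: profile 6-3 — obeys.
(e) /h.k/: profile 3-1 — obeys.
(f) /ŋ.ts.q/: profile 4-2-1 — obeys.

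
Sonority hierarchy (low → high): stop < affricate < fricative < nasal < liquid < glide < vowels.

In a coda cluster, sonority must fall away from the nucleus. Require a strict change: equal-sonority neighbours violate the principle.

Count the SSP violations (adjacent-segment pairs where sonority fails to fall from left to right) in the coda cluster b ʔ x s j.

4

/b/ — stop, sonority 1.
/ʔ/ — stop, sonority 1.
/x/ — fricative, sonority 3.
/s/ — fricative, sonority 3.
/j/ — glide, sonority 6.
/b/→/ʔ/: 1→1 (plateau) — violation.
/ʔ/→/x/: 1→3 (does not fall) — violation.
/x/→/s/: 3→3 (plateau) — violation.
/s/→/j/: 3→6 (does not fall) — violation.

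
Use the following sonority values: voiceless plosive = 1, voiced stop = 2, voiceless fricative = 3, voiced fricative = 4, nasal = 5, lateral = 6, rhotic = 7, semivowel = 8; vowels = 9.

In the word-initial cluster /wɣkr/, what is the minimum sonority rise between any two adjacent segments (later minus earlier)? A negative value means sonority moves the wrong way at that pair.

/w/ — semivowel, sonority 8.
/ɣ/ — voiced fricative, sonority 4.
/k/ — voiceless plosive, sonority 1.
/r/ — rhotic, sonority 7.
/w/→/ɣ/: change -4.
/ɣ/→/k/: change -3.
/k/→/r/: change +6.
Minimum = -4.

-4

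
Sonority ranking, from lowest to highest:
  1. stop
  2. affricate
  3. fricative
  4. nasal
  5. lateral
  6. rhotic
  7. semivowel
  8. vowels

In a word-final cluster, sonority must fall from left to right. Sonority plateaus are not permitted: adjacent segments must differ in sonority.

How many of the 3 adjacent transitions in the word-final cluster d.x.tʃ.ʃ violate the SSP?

2

/d/: stop = 1.
/x/: fricative = 3.
/tʃ/: affricate = 2.
/ʃ/: fricative = 3.
/d/→/x/: 1→3 (does not fall) — violation.
/x/→/tʃ/: 3→2 (falls) — ok.
/tʃ/→/ʃ/: 2→3 (does not fall) — violation.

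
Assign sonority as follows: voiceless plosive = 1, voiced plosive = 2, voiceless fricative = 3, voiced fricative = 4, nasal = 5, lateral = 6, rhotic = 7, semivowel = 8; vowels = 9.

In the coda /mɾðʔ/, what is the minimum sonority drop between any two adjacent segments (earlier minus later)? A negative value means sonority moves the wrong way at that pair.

-2

/m/: nasal = 5.
/ɾ/: rhotic = 7.
/ð/: voiced fricative = 4.
/ʔ/: voiceless plosive = 1.
/m/→/ɾ/: change -2.
/ɾ/→/ð/: change +3.
/ð/→/ʔ/: change +3.
Minimum = -2.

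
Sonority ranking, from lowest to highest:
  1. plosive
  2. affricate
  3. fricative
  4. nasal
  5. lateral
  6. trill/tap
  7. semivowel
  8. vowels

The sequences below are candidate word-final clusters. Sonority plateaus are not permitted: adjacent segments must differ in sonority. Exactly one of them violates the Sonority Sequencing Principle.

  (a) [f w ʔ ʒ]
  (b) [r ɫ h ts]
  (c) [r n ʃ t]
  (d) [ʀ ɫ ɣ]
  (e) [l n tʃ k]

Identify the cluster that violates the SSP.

(a) [f w ʔ ʒ]: profile 3-7-1-3 — violates.
(b) [r ɫ h ts]: profile 6-5-3-2 — obeys.
(c) [r n ʃ t]: profile 6-4-3-1 — obeys.
(d) [ʀ ɫ ɣ]: profile 6-5-3 — obeys.
(e) [l n tʃ k]: profile 5-4-2-1 — obeys.

a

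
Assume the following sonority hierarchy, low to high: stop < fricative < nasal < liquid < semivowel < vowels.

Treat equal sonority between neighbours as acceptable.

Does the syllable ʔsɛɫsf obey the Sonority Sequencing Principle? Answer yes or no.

yes

Onset: /ʔ/ is a stop (sonority 1), /s/ is a fricative (sonority 2); then the nucleus /ɛ/ (sonority 6).
Onset profile 1-2-6 — rises to the nucleus.
Coda: /ɫ/ is a liquid (sonority 4), /s/ is a fricative (sonority 2), /f/ is a fricative (sonority 2).
Coda profile 6-4-2-2 — falls from the nucleus.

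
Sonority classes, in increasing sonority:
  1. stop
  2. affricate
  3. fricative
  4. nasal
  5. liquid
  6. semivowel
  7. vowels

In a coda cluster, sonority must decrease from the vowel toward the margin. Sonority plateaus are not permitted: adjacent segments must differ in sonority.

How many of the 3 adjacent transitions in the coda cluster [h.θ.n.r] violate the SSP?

3

/h/: fricative = 3.
/θ/: fricative = 3.
/n/: nasal = 4.
/r/: liquid = 5.
/h/→/θ/: 3→3 (plateau) — violation.
/θ/→/n/: 3→4 (does not fall) — violation.
/n/→/r/: 4→5 (does not fall) — violation.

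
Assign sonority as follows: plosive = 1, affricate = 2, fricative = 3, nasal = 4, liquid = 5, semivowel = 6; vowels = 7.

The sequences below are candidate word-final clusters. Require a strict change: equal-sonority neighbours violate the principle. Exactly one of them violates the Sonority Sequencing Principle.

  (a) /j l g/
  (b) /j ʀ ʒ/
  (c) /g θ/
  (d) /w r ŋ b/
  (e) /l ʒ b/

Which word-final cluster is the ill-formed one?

(a) sonority 6-5-1: well-formed.
(b) sonority 6-5-3: well-formed.
(c) sonority 1-3: ill-formed.
(d) sonority 6-5-4-1: well-formed.
(e) sonority 5-3-1: well-formed.

c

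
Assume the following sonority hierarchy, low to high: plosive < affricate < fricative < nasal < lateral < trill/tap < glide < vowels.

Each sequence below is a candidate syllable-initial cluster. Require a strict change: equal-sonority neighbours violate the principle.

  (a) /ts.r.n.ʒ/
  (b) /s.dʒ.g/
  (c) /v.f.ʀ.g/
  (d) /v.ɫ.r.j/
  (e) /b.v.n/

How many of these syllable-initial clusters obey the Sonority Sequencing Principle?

2

(a) 2-6-4-3 → violates
(b) 3-2-1 → violates
(c) 3-3-6-1 → violates
(d) 3-5-6-7 → obeys
(e) 1-3-4 → obeys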